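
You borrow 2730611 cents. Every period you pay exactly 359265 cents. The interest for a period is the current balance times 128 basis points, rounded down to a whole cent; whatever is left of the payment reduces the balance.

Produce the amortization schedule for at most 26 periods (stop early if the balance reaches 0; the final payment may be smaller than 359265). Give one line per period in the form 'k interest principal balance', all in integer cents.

1 34951 324314 2406297
2 30800 328465 2077832
3 26596 332669 1745163
4 22338 336927 1408236
5 18025 341240 1066996
6 13657 345608 721388
7 9233 350032 371356
8 4753 354512 16844
9 215 16844 0

1. interest=⌊2730611·128/10000⌋=34951; principal=359265-34951=324314; balance=2730611-324314=2406297
2. interest=⌊2406297·128/10000⌋=30800; principal=359265-30800=328465; balance=2406297-328465=2077832
3. interest=⌊2077832·128/10000⌋=26596; principal=359265-26596=332669; balance=2077832-332669=1745163
4. interest=⌊1745163·128/10000⌋=22338; principal=359265-22338=336927; balance=1745163-336927=1408236
5. interest=⌊1408236·128/10000⌋=18025; principal=359265-18025=341240; balance=1408236-341240=1066996
6. interest=⌊1066996·128/10000⌋=13657; principal=359265-13657=345608; balance=1066996-345608=721388
7. interest=⌊721388·128/10000⌋=9233; principal=359265-9233=350032; balance=721388-350032=371356
8. interest=⌊371356·128/10000⌋=4753; principal=359265-4753=354512; balance=371356-354512=16844
9. interest=⌊16844·128/10000⌋=215; principal=min(359265-215,16844)=16844; balance=16844-16844=0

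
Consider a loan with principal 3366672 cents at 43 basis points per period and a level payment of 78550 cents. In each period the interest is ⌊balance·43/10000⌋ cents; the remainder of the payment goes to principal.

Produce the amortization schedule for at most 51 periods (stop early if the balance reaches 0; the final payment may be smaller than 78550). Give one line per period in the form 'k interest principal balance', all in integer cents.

1. interest=⌊3366672·43/10000⌋=14476; principal=78550-14476=64074; balance=3366672-64074=3302598
2. interest=⌊3302598·43/10000⌋=14201; principal=78550-14201=64349; balance=3302598-64349=3238249
3. interest=⌊3238249·43/10000⌋=13924; principal=78550-13924=64626; balance=3238249-64626=3173623
4. interest=⌊3173623·43/10000⌋=13646; principal=78550-13646=64904; balance=3173623-64904=3108719
5. interest=⌊3108719·43/10000⌋=13367; principal=78550-13367=65183; balance=3108719-65183=3043536
6. interest=⌊3043536·43/10000⌋=13087; principal=78550-13087=65463; balance=3043536-65463=2978073
7. interest=⌊2978073·43/10000⌋=12805; principal=78550-12805=65745; balance=2978073-65745=2912328
8. interest=⌊2912328·43/10000⌋=12523; principal=78550-12523=66027; balance=2912328-66027=2846301
9. interest=⌊2846301·43/10000⌋=12239; principal=78550-12239=66311; balance=2846301-66311=2779990
10. interest=⌊2779990·43/10000⌋=11953; principal=78550-11953=66597; balance=2779990-66597=2713393
11. interest=⌊2713393·43/10000⌋=11667; principal=78550-11667=66883; balance=2713393-66883=2646510
12. interest=⌊2646510·43/10000⌋=11379; principal=78550-11379=67171; balance=2646510-67171=2579339
13. interest=⌊2579339·43/10000⌋=11091; principal=78550-11091=67459; balance=2579339-67459=2511880
14. interest=⌊2511880·43/10000⌋=10801; principal=78550-10801=67749; balance=2511880-67749=2444131
15. interest=⌊2444131·43/10000⌋=10509; principal=78550-10509=68041; balance=2444131-68041=2376090
16. interest=⌊2376090·43/10000⌋=10217; principal=78550-10217=68333; balance=2376090-68333=2307757
17. interest=⌊2307757·43/10000⌋=9923; principal=78550-9923=68627; balance=2307757-68627=2239130
18. interest=⌊2239130·43/10000⌋=9628; principal=78550-9628=68922; balance=2239130-68922=2170208
19. interest=⌊2170208·43/10000⌋=9331; principal=78550-9331=69219; balance=2170208-69219=2100989
20. interest=⌊2100989·43/10000⌋=9034; principal=78550-9034=69516; balance=2100989-69516=2031473
21. interest=⌊2031473·43/10000⌋=8735; principal=78550-8735=69815; balance=2031473-69815=1961658
22. interest=⌊1961658·43/10000⌋=8435; principal=78550-8435=70115; balance=1961658-70115=1891543
23. interest=⌊1891543·43/10000⌋=8133; principal=78550-8133=70417; balance=1891543-70417=1821126
24. interest=⌊1821126·43/10000⌋=7830; principal=78550-7830=70720; balance=1821126-70720=1750406
25. interest=⌊1750406·43/10000⌋=7526; principal=78550-7526=71024; balance=1750406-71024=1679382
26. interest=⌊1679382·43/10000⌋=7221; principal=78550-7221=71329; balance=1679382-71329=1608053
27. interest=⌊1608053·43/10000⌋=6914; principal=78550-6914=71636; balance=1608053-71636=1536417
28. interest=⌊1536417·43/10000⌋=6606; principal=78550-6606=71944; balance=1536417-71944=1464473
29. interest=⌊1464473·43/10000⌋=6297; principal=78550-6297=72253; balance=1464473-72253=1392220
30. interest=⌊1392220·43/10000⌋=5986; principal=78550-5986=72564; balance=1392220-72564=1319656
31. interest=⌊1319656·43/10000⌋=5674; principal=78550-5674=72876; balance=1319656-72876=1246780
32. interest=⌊1246780·43/10000⌋=5361; principal=78550-5361=73189; balance=1246780-73189=1173591
33. interest=⌊1173591·43/10000⌋=5046; principal=78550-5046=73504; balance=1173591-73504=1100087
34. interest=⌊1100087·43/10000⌋=4730; principal=78550-4730=73820; balance=1100087-73820=1026267
35. interest=⌊1026267·43/10000⌋=4412; principal=78550-4412=74138; balance=1026267-74138=952129
36. interest=⌊952129·43/10000⌋=4094; principal=78550-4094=74456; balance=952129-74456=877673
37. interest=⌊877673·43/10000⌋=3773; principal=78550-3773=74777; balance=877673-74777=802896
38. interest=⌊802896·43/10000⌋=3452; principal=78550-3452=75098; balance=802896-75098=727798
39. interest=⌊727798·43/10000⌋=3129; principal=78550-3129=75421; balance=727798-75421=652377
40. interest=⌊652377·43/10000⌋=2805; principal=78550-2805=75745; balance=652377-75745=576632
41. interest=⌊576632·43/10000⌋=2479; principal=78550-2479=76071; balance=576632-76071=500561
42. interest=⌊500561·43/10000⌋=2152; principal=78550-2152=76398; balance=500561-76398=424163
43. interest=⌊424163·43/10000⌋=1823; principal=78550-1823=76727; balance=424163-76727=347436
44. interest=⌊347436·43/10000⌋=1493; principal=78550-1493=77057; balance=347436-77057=270379
45. interest=⌊270379·43/10000⌋=1162; principal=78550-1162=77388; balance=270379-77388=192991
46. interest=⌊192991·43/10000⌋=829; principal=78550-829=77721; balance=192991-77721=115270
47. interest=⌊115270·43/10000⌋=495; principal=78550-495=78055; balance=115270-78055=37215
48. interest=⌊37215·43/10000⌋=160; principal=min(78550-160,37215)=37215; balance=37215-37215=0

1 14476 64074 3302598
2 14201 64349 3238249
3 13924 64626 3173623
4 13646 64904 3108719
5 13367 65183 3043536
6 13087 65463 2978073
7 12805 65745 2912328
8 12523 66027 2846301
9 12239 66311 2779990
10 11953 66597 2713393
11 11667 66883 2646510
12 11379 67171 2579339
13 11091 67459 2511880
14 10801 67749 2444131
15 10509 68041 2376090
16 10217 68333 2307757
17 9923 68627 2239130
18 9628 68922 2170208
19 9331 69219 2100989
20 9034 69516 2031473
21 8735 69815 1961658
22 8435 70115 1891543
23 8133 70417 1821126
24 7830 70720 1750406
25 7526 71024 1679382
26 7221 71329 1608053
27 6914 71636 1536417
28 6606 71944 1464473
29 6297 72253 1392220
30 5986 72564 1319656
31 5674 72876 1246780
32 5361 73189 1173591
33 5046 73504 1100087
34 4730 73820 1026267
35 4412 74138 952129
36 4094 74456 877673
37 3773 74777 802896
38 3452 75098 727798
39 3129 75421 652377
40 2805 75745 576632
41 2479 76071 500561
42 2152 76398 424163
43 1823 76727 347436
44 1493 77057 270379
45 1162 77388 192991
46 829 77721 115270
47 495 78055 37215
48 160 37215 0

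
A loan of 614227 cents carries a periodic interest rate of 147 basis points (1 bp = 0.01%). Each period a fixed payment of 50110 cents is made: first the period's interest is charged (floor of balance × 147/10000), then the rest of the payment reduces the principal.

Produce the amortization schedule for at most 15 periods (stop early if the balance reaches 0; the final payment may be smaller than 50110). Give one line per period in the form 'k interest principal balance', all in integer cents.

1. interest=⌊614227·147/10000⌋=9029; principal=50110-9029=41081; balance=614227-41081=573146
2. interest=⌊573146·147/10000⌋=8425; principal=50110-8425=41685; balance=573146-41685=531461
3. interest=⌊531461·147/10000⌋=7812; principal=50110-7812=42298; balance=531461-42298=489163
4. interest=⌊489163·147/10000⌋=7190; principal=50110-7190=42920; balance=489163-42920=446243
5. interest=⌊446243·147/10000⌋=6559; principal=50110-6559=43551; balance=446243-43551=402692
6. interest=⌊402692·147/10000⌋=5919; principal=50110-5919=44191; balance=402692-44191=358501
7. interest=⌊358501·147/10000⌋=5269; principal=50110-5269=44841; balance=358501-44841=313660
8. interest=⌊313660·147/10000⌋=4610; principal=50110-4610=45500; balance=313660-45500=268160
9. interest=⌊268160·147/10000⌋=3941; principal=50110-3941=46169; balance=268160-46169=221991
10. interest=⌊221991·147/10000⌋=3263; principal=50110-3263=46847; balance=221991-46847=175144
11. interest=⌊175144·147/10000⌋=2574; principal=50110-2574=47536; balance=175144-47536=127608
12. interest=⌊127608·147/10000⌋=1875; principal=50110-1875=48235; balance=127608-48235=79373
13. interest=⌊79373·147/10000⌋=1166; principal=50110-1166=48944; balance=79373-48944=30429
14. interest=⌊30429·147/10000⌋=447; principal=min(50110-447,30429)=30429; balance=30429-30429=0

1 9029 41081 573146
2 8425 41685 531461
3 7812 42298 489163
4 7190 42920 446243
5 6559 43551 402692
6 5919 44191 358501
7 5269 44841 313660
8 4610 45500 268160
9 3941 46169 221991
10 3263 46847 175144
11 2574 47536 127608
12 1875 48235 79373
13 1166 48944 30429
14 447 30429 0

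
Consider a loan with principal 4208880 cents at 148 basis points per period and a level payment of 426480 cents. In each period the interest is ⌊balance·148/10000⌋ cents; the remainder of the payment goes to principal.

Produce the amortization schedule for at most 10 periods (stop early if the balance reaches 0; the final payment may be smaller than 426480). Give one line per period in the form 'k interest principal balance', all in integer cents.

1. interest=⌊4208880·148/10000⌋=62291; principal=426480-62291=364189; balance=4208880-364189=3844691
2. interest=⌊3844691·148/10000⌋=56901; principal=426480-56901=369579; balance=3844691-369579=3475112
3. interest=⌊3475112·148/10000⌋=51431; principal=426480-51431=375049; balance=3475112-375049=3100063
4. interest=⌊3100063·148/10000⌋=45880; principal=426480-45880=380600; balance=3100063-380600=2719463
5. interest=⌊2719463·148/10000⌋=40248; principal=426480-40248=386232; balance=2719463-386232=2333231
6. interest=⌊2333231·148/10000⌋=34531; principal=426480-34531=391949; balance=2333231-391949=1941282
7. interest=⌊1941282·148/10000⌋=28730; principal=426480-28730=397750; balance=1941282-397750=1543532
8. interest=⌊1543532·148/10000⌋=22844; principal=426480-22844=403636; balance=1543532-403636=1139896
9. interest=⌊1139896·148/10000⌋=16870; principal=426480-16870=409610; balance=1139896-409610=730286
10. interest=⌊730286·148/10000⌋=10808; principal=426480-10808=415672; balance=730286-415672=314614

1 62291 364189 3844691
2 56901 369579 3475112
3 51431 375049 3100063
4 45880 380600 2719463
5 40248 386232 2333231
6 34531 391949 1941282
7 28730 397750 1543532
8 22844 403636 1139896
9 16870 409610 730286
10 10808 415672 314614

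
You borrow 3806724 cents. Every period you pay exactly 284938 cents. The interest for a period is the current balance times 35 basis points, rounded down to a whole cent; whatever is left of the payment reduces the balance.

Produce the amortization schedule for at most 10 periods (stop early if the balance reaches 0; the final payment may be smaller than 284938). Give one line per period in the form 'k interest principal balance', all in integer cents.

1. interest=⌊3806724·35/10000⌋=13323; principal=284938-13323=271615; balance=3806724-271615=3535109
2. interest=⌊3535109·35/10000⌋=12372; principal=284938-12372=272566; balance=3535109-272566=3262543
3. interest=⌊3262543·35/10000⌋=11418; principal=284938-11418=273520; balance=3262543-273520=2989023
4. interest=⌊2989023·35/10000⌋=10461; principal=284938-10461=274477; balance=2989023-274477=2714546
5. interest=⌊2714546·35/10000⌋=9500; principal=284938-9500=275438; balance=2714546-275438=2439108
6. interest=⌊2439108·35/10000⌋=8536; principal=284938-8536=276402; balance=2439108-276402=2162706
7. interest=⌊2162706·35/10000⌋=7569; principal=284938-7569=277369; balance=2162706-277369=1885337
8. interest=⌊1885337·35/10000⌋=6598; principal=284938-6598=278340; balance=1885337-278340=1606997
9. interest=⌊1606997·35/10000⌋=5624; principal=284938-5624=279314; balance=1606997-279314=1327683
10. interest=⌊1327683·35/10000⌋=4646; principal=284938-4646=280292; balance=1327683-280292=1047391

1 13323 271615 3535109
2 12372 272566 3262543
3 11418 273520 2989023
4 10461 274477 2714546
5 9500 275438 2439108
6 8536 276402 2162706
7 7569 277369 1885337
8 6598 278340 1606997
9 5624 279314 1327683
10 4646 280292 1047391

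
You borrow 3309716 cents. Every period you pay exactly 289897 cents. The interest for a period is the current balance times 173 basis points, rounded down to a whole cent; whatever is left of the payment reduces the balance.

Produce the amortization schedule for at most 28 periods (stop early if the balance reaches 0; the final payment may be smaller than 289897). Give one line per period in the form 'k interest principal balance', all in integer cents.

1 57258 232639 3077077
2 53233 236664 2840413
3 49139 240758 2599655
4 44974 244923 2354732
5 40736 249161 2105571
6 36426 253471 1852100
7 32041 257856 1594244
8 27580 262317 1331927
9 23042 266855 1065072
10 18425 271472 793600
11 13729 276168 517432
12 8951 280946 236486
13 4091 236486 0

1. interest=⌊3309716·173/10000⌋=57258; principal=289897-57258=232639; balance=3309716-232639=3077077
2. interest=⌊3077077·173/10000⌋=53233; principal=289897-53233=236664; balance=3077077-236664=2840413
3. interest=⌊2840413·173/10000⌋=49139; principal=289897-49139=240758; balance=2840413-240758=2599655
4. interest=⌊2599655·173/10000⌋=44974; principal=289897-44974=244923; balance=2599655-244923=2354732
5. interest=⌊2354732·173/10000⌋=40736; principal=289897-40736=249161; balance=2354732-249161=2105571
6. interest=⌊2105571·173/10000⌋=36426; principal=289897-36426=253471; balance=2105571-253471=1852100
7. interest=⌊1852100·173/10000⌋=32041; principal=289897-32041=257856; balance=1852100-257856=1594244
8. interest=⌊1594244·173/10000⌋=27580; principal=289897-27580=262317; balance=1594244-262317=1331927
9. interest=⌊1331927·173/10000⌋=23042; principal=289897-23042=266855; balance=1331927-266855=1065072
10. interest=⌊1065072·173/10000⌋=18425; principal=289897-18425=271472; balance=1065072-271472=793600
11. interest=⌊793600·173/10000⌋=13729; principal=289897-13729=276168; balance=793600-276168=517432
12. interest=⌊517432·173/10000⌋=8951; principal=289897-8951=280946; balance=517432-280946=236486
13. interest=⌊236486·173/10000⌋=4091; principal=min(289897-4091,236486)=236486; balance=236486-236486=0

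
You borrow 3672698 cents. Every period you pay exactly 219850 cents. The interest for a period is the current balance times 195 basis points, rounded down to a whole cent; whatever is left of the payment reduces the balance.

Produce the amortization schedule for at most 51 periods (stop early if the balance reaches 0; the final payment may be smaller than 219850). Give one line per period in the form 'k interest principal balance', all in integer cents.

1 71617 148233 3524465
2 68727 151123 3373342
3 65780 154070 3219272
4 62775 157075 3062197
5 59712 160138 2902059
6 56590 163260 2738799
7 53406 166444 2572355
8 50160 169690 2402665
9 46851 172999 2229666
10 43478 176372 2053294
11 40039 179811 1873483
12 36532 183318 1690165
13 32958 186892 1503273
14 29313 190537 1312736
15 25598 194252 1118484
16 21810 198040 920444
17 17948 201902 718542
18 14011 205839 512703
19 9997 209853 302850
20 5905 213945 88905
21 1733 88905 0

1. interest=⌊3672698·195/10000⌋=71617; principal=219850-71617=148233; balance=3672698-148233=3524465
2. interest=⌊3524465·195/10000⌋=68727; principal=219850-68727=151123; balance=3524465-151123=3373342
3. interest=⌊3373342·195/10000⌋=65780; principal=219850-65780=154070; balance=3373342-154070=3219272
4. interest=⌊3219272·195/10000⌋=62775; principal=219850-62775=157075; balance=3219272-157075=3062197
5. interest=⌊3062197·195/10000⌋=59712; principal=219850-59712=160138; balance=3062197-160138=2902059
6. interest=⌊2902059·195/10000⌋=56590; principal=219850-56590=163260; balance=2902059-163260=2738799
7. interest=⌊2738799·195/10000⌋=53406; principal=219850-53406=166444; balance=2738799-166444=2572355
8. interest=⌊2572355·195/10000⌋=50160; principal=219850-50160=169690; balance=2572355-169690=2402665
9. interest=⌊2402665·195/10000⌋=46851; principal=219850-46851=172999; balance=2402665-172999=2229666
10. interest=⌊2229666·195/10000⌋=43478; principal=219850-43478=176372; balance=2229666-176372=2053294
11. interest=⌊2053294·195/10000⌋=40039; principal=219850-40039=179811; balance=2053294-179811=1873483
12. interest=⌊1873483·195/10000⌋=36532; principal=219850-36532=183318; balance=1873483-183318=1690165
13. interest=⌊1690165·195/10000⌋=32958; principal=219850-32958=186892; balance=1690165-186892=1503273
14. interest=⌊1503273·195/10000⌋=29313; principal=219850-29313=190537; balance=1503273-190537=1312736
15. interest=⌊1312736·195/10000⌋=25598; principal=219850-25598=194252; balance=1312736-194252=1118484
16. interest=⌊1118484·195/10000⌋=21810; principal=219850-21810=198040; balance=1118484-198040=920444
17. interest=⌊920444·195/10000⌋=17948; principal=219850-17948=201902; balance=920444-201902=718542
18. interest=⌊718542·195/10000⌋=14011; principal=219850-14011=205839; balance=718542-205839=512703
19. interest=⌊512703·195/10000⌋=9997; principal=219850-9997=209853; balance=512703-209853=302850
20. interest=⌊302850·195/10000⌋=5905; principal=219850-5905=213945; balance=302850-213945=88905
21. interest=⌊88905·195/10000⌋=1733; principal=min(219850-1733,88905)=88905; balance=88905-88905=0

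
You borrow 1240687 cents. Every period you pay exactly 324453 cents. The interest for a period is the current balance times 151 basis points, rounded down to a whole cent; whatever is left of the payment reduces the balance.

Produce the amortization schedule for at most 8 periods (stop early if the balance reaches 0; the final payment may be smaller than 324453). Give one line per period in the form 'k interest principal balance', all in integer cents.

1 18734 305719 934968
2 14118 310335 624633
3 9431 315022 309611
4 4675 309611 0

1. interest=⌊1240687·151/10000⌋=18734; principal=324453-18734=305719; balance=1240687-305719=934968
2. interest=⌊934968·151/10000⌋=14118; principal=324453-14118=310335; balance=934968-310335=624633
3. interest=⌊624633·151/10000⌋=9431; principal=324453-9431=315022; balance=624633-315022=309611
4. interest=⌊309611·151/10000⌋=4675; principal=min(324453-4675,309611)=309611; balance=309611-309611=0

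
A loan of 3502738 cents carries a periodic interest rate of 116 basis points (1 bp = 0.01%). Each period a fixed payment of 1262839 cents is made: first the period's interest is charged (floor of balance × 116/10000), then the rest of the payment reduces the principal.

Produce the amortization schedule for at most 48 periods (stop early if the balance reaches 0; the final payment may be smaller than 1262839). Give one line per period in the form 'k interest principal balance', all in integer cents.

1 40631 1222208 2280530
2 26454 1236385 1044145
3 12112 1044145 0

1. interest=⌊3502738·116/10000⌋=40631; principal=1262839-40631=1222208; balance=3502738-1222208=2280530
2. interest=⌊2280530·116/10000⌋=26454; principal=1262839-26454=1236385; balance=2280530-1236385=1044145
3. interest=⌊1044145·116/10000⌋=12112; principal=min(1262839-12112,1044145)=1044145; balance=1044145-1044145=0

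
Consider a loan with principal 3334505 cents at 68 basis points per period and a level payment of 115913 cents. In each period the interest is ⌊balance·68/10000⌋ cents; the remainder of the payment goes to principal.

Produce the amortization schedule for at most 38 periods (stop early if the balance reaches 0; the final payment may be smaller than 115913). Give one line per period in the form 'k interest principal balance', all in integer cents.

1 22674 93239 3241266
2 22040 93873 3147393
3 21402 94511 3052882
4 20759 95154 2957728
5 20112 95801 2861927
6 19461 96452 2765475
7 18805 97108 2668367
8 18144 97769 2570598
9 17480 98433 2472165
10 16810 99103 2373062
11 16136 99777 2273285
12 15458 100455 2172830
13 14775 101138 2071692
14 14087 101826 1969866
15 13395 102518 1867348
16 12697 103216 1764132
17 11996 103917 1660215
18 11289 104624 1555591
19 10578 105335 1450256
20 9861 106052 1344204
21 9140 106773 1237431
22 8414 107499 1129932
23 7683 108230 1021702
24 6947 108966 912736
25 6206 109707 803029
26 5460 110453 692576
27 4709 111204 581372
28 3953 111960 469412
29 3192 112721 356691
30 2425 113488 243203
31 1653 114260 128943
32 876 115037 13906
33 94 13906 0

1. interest=⌊3334505·68/10000⌋=22674; principal=115913-22674=93239; balance=3334505-93239=3241266
2. interest=⌊3241266·68/10000⌋=22040; principal=115913-22040=93873; balance=3241266-93873=3147393
3. interest=⌊3147393·68/10000⌋=21402; principal=115913-21402=94511; balance=3147393-94511=3052882
4. interest=⌊3052882·68/10000⌋=20759; principal=115913-20759=95154; balance=3052882-95154=2957728
5. interest=⌊2957728·68/10000⌋=20112; principal=115913-20112=95801; balance=2957728-95801=2861927
6. interest=⌊2861927·68/10000⌋=19461; principal=115913-19461=96452; balance=2861927-96452=2765475
7. interest=⌊2765475·68/10000⌋=18805; principal=115913-18805=97108; balance=2765475-97108=2668367
8. interest=⌊2668367·68/10000⌋=18144; principal=115913-18144=97769; balance=2668367-97769=2570598
9. interest=⌊2570598·68/10000⌋=17480; principal=115913-17480=98433; balance=2570598-98433=2472165
10. interest=⌊2472165·68/10000⌋=16810; principal=115913-16810=99103; balance=2472165-99103=2373062
11. interest=⌊2373062·68/10000⌋=16136; principal=115913-16136=99777; balance=2373062-99777=2273285
12. interest=⌊2273285·68/10000⌋=15458; principal=115913-15458=100455; balance=2273285-100455=2172830
13. interest=⌊2172830·68/10000⌋=14775; principal=115913-14775=101138; balance=2172830-101138=2071692
14. interest=⌊2071692·68/10000⌋=14087; principal=115913-14087=101826; balance=2071692-101826=1969866
15. interest=⌊1969866·68/10000⌋=13395; principal=115913-13395=102518; balance=1969866-102518=1867348
16. interest=⌊1867348·68/10000⌋=12697; principal=115913-12697=103216; balance=1867348-103216=1764132
17. interest=⌊1764132·68/10000⌋=11996; principal=115913-11996=103917; balance=1764132-103917=1660215
18. interest=⌊1660215·68/10000⌋=11289; principal=115913-11289=104624; balance=1660215-104624=1555591
19. interest=⌊1555591·68/10000⌋=10578; principal=115913-10578=105335; balance=1555591-105335=1450256
20. interest=⌊1450256·68/10000⌋=9861; principal=115913-9861=106052; balance=1450256-106052=1344204
21. interest=⌊1344204·68/10000⌋=9140; principal=115913-9140=106773; balance=1344204-106773=1237431
22. interest=⌊1237431·68/10000⌋=8414; principal=115913-8414=107499; balance=1237431-107499=1129932
23. interest=⌊1129932·68/10000⌋=7683; principal=115913-7683=108230; balance=1129932-108230=1021702
24. interest=⌊1021702·68/10000⌋=6947; principal=115913-6947=108966; balance=1021702-108966=912736
25. interest=⌊912736·68/10000⌋=6206; principal=115913-6206=109707; balance=912736-109707=803029
26. interest=⌊803029·68/10000⌋=5460; principal=115913-5460=110453; balance=803029-110453=692576
27. interest=⌊692576·68/10000⌋=4709; principal=115913-4709=111204; balance=692576-111204=581372
28. interest=⌊581372·68/10000⌋=3953; principal=115913-3953=111960; balance=581372-111960=469412
29. interest=⌊469412·68/10000⌋=3192; principal=115913-3192=112721; balance=469412-112721=356691
30. interest=⌊356691·68/10000⌋=2425; principal=115913-2425=113488; balance=356691-113488=243203
31. interest=⌊243203·68/10000⌋=1653; principal=115913-1653=114260; balance=243203-114260=128943
32. interest=⌊128943·68/10000⌋=876; principal=115913-876=115037; balance=128943-115037=13906
33. interest=⌊13906·68/10000⌋=94; principal=min(115913-94,13906)=13906; balance=13906-13906=0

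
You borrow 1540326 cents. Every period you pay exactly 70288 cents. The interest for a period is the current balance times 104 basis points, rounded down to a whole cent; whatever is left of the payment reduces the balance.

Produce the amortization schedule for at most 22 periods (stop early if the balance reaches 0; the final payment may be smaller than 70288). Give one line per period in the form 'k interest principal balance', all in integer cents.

1. interest=⌊1540326·104/10000⌋=16019; principal=70288-16019=54269; balance=1540326-54269=1486057
2. interest=⌊1486057·104/10000⌋=15454; principal=70288-15454=54834; balance=1486057-54834=1431223
3. interest=⌊1431223·104/10000⌋=14884; principal=70288-14884=55404; balance=1431223-55404=1375819
4. interest=⌊1375819·104/10000⌋=14308; principal=70288-14308=55980; balance=1375819-55980=1319839
5. interest=⌊1319839·104/10000⌋=13726; principal=70288-13726=56562; balance=1319839-56562=1263277
6. interest=⌊1263277·104/10000⌋=13138; principal=70288-13138=57150; balance=1263277-57150=1206127
7. interest=⌊1206127·104/10000⌋=12543; principal=70288-12543=57745; balance=1206127-57745=1148382
8. interest=⌊1148382·104/10000⌋=11943; principal=70288-11943=58345; balance=1148382-58345=1090037
9. interest=⌊1090037·104/10000⌋=11336; principal=70288-11336=58952; balance=1090037-58952=1031085
10. interest=⌊1031085·104/10000⌋=10723; principal=70288-10723=59565; balance=1031085-59565=971520
11. interest=⌊971520·104/10000⌋=10103; principal=70288-10103=60185; balance=971520-60185=911335
12. interest=⌊911335·104/10000⌋=9477; principal=70288-9477=60811; balance=911335-60811=850524
13. interest=⌊850524·104/10000⌋=8845; principal=70288-8845=61443; balance=850524-61443=789081
14. interest=⌊789081·104/10000⌋=8206; principal=70288-8206=62082; balance=789081-62082=726999
15. interest=⌊726999·104/10000⌋=7560; principal=70288-7560=62728; balance=726999-62728=664271
16. interest=⌊664271·104/10000⌋=6908; principal=70288-6908=63380; balance=664271-63380=600891
17. interest=⌊600891·104/10000⌋=6249; principal=70288-6249=64039; balance=600891-64039=536852
18. interest=⌊536852·104/10000⌋=5583; principal=70288-5583=64705; balance=536852-64705=472147
19. interest=⌊472147·104/10000⌋=4910; principal=70288-4910=65378; balance=472147-65378=406769
20. interest=⌊406769·104/10000⌋=4230; principal=70288-4230=66058; balance=406769-66058=340711
21. interest=⌊340711·104/10000⌋=3543; principal=70288-3543=66745; balance=340711-66745=273966
22. interest=⌊273966·104/10000⌋=2849; principal=70288-2849=67439; balance=273966-67439=206527

1 16019 54269 1486057
2 15454 54834 1431223
3 14884 55404 1375819
4 14308 55980 1319839
5 13726 56562 1263277
6 13138 57150 1206127
7 12543 57745 1148382
8 11943 58345 1090037
9 11336 58952 1031085
10 10723 59565 971520
11 10103 60185 911335
12 9477 60811 850524
13 8845 61443 789081
14 8206 62082 726999
15 7560 62728 664271
16 6908 63380 600891
17 6249 64039 536852
18 5583 64705 472147
19 4910 65378 406769
20 4230 66058 340711
21 3543 66745 273966
22 2849 67439 206527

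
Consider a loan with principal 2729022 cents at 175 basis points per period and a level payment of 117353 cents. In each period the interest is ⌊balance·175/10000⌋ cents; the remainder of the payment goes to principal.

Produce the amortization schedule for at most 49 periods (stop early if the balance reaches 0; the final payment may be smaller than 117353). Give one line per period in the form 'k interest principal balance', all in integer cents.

1 47757 69596 2659426
2 46539 70814 2588612
3 45300 72053 2516559
4 44039 73314 2443245
5 42756 74597 2368648
6 41451 75902 2292746
7 40123 77230 2215516
8 38771 78582 2136934
9 37396 79957 2056977
10 35997 81356 1975621
11 34573 82780 1892841
12 33124 84229 1808612
13 31650 85703 1722909
14 30150 87203 1635706
15 28624 88729 1546977
16 27072 90281 1456696
17 25492 91861 1364835
18 23884 93469 1271366
19 22248 95105 1176261
20 20584 96769 1079492
21 18891 98462 981030
22 17168 100185 880845
23 15414 101939 778906
24 13630 103723 675183
25 11815 105538 569645
26 9968 107385 462260
27 8089 109264 352996
28 6177 111176 241820
29 4231 113122 128698
30 2252 115101 13597
31 237 13597 0

1. interest=⌊2729022·175/10000⌋=47757; principal=117353-47757=69596; balance=2729022-69596=2659426
2. interest=⌊2659426·175/10000⌋=46539; principal=117353-46539=70814; balance=2659426-70814=2588612
3. interest=⌊2588612·175/10000⌋=45300; principal=117353-45300=72053; balance=2588612-72053=2516559
4. interest=⌊2516559·175/10000⌋=44039; principal=117353-44039=73314; balance=2516559-73314=2443245
5. interest=⌊2443245·175/10000⌋=42756; principal=117353-42756=74597; balance=2443245-74597=2368648
6. interest=⌊2368648·175/10000⌋=41451; principal=117353-41451=75902; balance=2368648-75902=2292746
7. interest=⌊2292746·175/10000⌋=40123; principal=117353-40123=77230; balance=2292746-77230=2215516
8. interest=⌊2215516·175/10000⌋=38771; principal=117353-38771=78582; balance=2215516-78582=2136934
9. interest=⌊2136934·175/10000⌋=37396; principal=117353-37396=79957; balance=2136934-79957=2056977
10. interest=⌊2056977·175/10000⌋=35997; principal=117353-35997=81356; balance=2056977-81356=1975621
11. interest=⌊1975621·175/10000⌋=34573; principal=117353-34573=82780; balance=1975621-82780=1892841
12. interest=⌊1892841·175/10000⌋=33124; principal=117353-33124=84229; balance=1892841-84229=1808612
13. interest=⌊1808612·175/10000⌋=31650; principal=117353-31650=85703; balance=1808612-85703=1722909
14. interest=⌊1722909·175/10000⌋=30150; principal=117353-30150=87203; balance=1722909-87203=1635706
15. interest=⌊1635706·175/10000⌋=28624; principal=117353-28624=88729; balance=1635706-88729=1546977
16. interest=⌊1546977·175/10000⌋=27072; principal=117353-27072=90281; balance=1546977-90281=1456696
17. interest=⌊1456696·175/10000⌋=25492; principal=117353-25492=91861; balance=1456696-91861=1364835
18. interest=⌊1364835·175/10000⌋=23884; principal=117353-23884=93469; balance=1364835-93469=1271366
19. interest=⌊1271366·175/10000⌋=22248; principal=117353-22248=95105; balance=1271366-95105=1176261
20. interest=⌊1176261·175/10000⌋=20584; principal=117353-20584=96769; balance=1176261-96769=1079492
21. interest=⌊1079492·175/10000⌋=18891; principal=117353-18891=98462; balance=1079492-98462=981030
22. interest=⌊981030·175/10000⌋=17168; principal=117353-17168=100185; balance=981030-100185=880845
23. interest=⌊880845·175/10000⌋=15414; principal=117353-15414=101939; balance=880845-101939=778906
24. interest=⌊778906·175/10000⌋=13630; principal=117353-13630=103723; balance=778906-103723=675183
25. interest=⌊675183·175/10000⌋=11815; principal=117353-11815=105538; balance=675183-105538=569645
26. interest=⌊569645·175/10000⌋=9968; principal=117353-9968=107385; balance=569645-107385=462260
27. interest=⌊462260·175/10000⌋=8089; principal=117353-8089=109264; balance=462260-109264=352996
28. interest=⌊352996·175/10000⌋=6177; principal=117353-6177=111176; balance=352996-111176=241820
29. interest=⌊241820·175/10000⌋=4231; principal=117353-4231=113122; balance=241820-113122=128698
30. interest=⌊128698·175/10000⌋=2252; principal=117353-2252=115101; balance=128698-115101=13597
31. interest=⌊13597·175/10000⌋=237; principal=min(117353-237,13597)=13597; balance=13597-13597=0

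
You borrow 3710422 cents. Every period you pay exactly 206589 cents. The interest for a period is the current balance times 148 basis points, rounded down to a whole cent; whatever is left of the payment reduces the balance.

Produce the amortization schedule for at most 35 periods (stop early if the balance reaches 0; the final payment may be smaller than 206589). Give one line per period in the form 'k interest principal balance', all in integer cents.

1. interest=⌊3710422·148/10000⌋=54914; principal=206589-54914=151675; balance=3710422-151675=3558747
2. interest=⌊3558747·148/10000⌋=52669; principal=206589-52669=153920; balance=3558747-153920=3404827
3. interest=⌊3404827·148/10000⌋=50391; principal=206589-50391=156198; balance=3404827-156198=3248629
4. interest=⌊3248629·148/10000⌋=48079; principal=206589-48079=158510; balance=3248629-158510=3090119
5. interest=⌊3090119·148/10000⌋=45733; principal=206589-45733=160856; balance=3090119-160856=2929263
6. interest=⌊2929263·148/10000⌋=43353; principal=206589-43353=163236; balance=2929263-163236=2766027
7. interest=⌊2766027·148/10000⌋=40937; principal=206589-40937=165652; balance=2766027-165652=2600375
8. interest=⌊2600375·148/10000⌋=38485; principal=206589-38485=168104; balance=2600375-168104=2432271
9. interest=⌊2432271·148/10000⌋=35997; principal=206589-35997=170592; balance=2432271-170592=2261679
10. interest=⌊2261679·148/10000⌋=33472; principal=206589-33472=173117; balance=2261679-173117=2088562
11. interest=⌊2088562·148/10000⌋=30910; principal=206589-30910=175679; balance=2088562-175679=1912883
12. interest=⌊1912883·148/10000⌋=28310; principal=206589-28310=178279; balance=1912883-178279=1734604
13. interest=⌊1734604·148/10000⌋=25672; principal=206589-25672=180917; balance=1734604-180917=1553687
14. interest=⌊1553687·148/10000⌋=22994; principal=206589-22994=183595; balance=1553687-183595=1370092
15. interest=⌊1370092·148/10000⌋=20277; principal=206589-20277=186312; balance=1370092-186312=1183780
16. interest=⌊1183780·148/10000⌋=17519; principal=206589-17519=189070; balance=1183780-189070=994710
17. interest=⌊994710·148/10000⌋=14721; principal=206589-14721=191868; balance=994710-191868=802842
18. interest=⌊802842·148/10000⌋=11882; principal=206589-11882=194707; balance=802842-194707=608135
19. interest=⌊608135·148/10000⌋=9000; principal=206589-9000=197589; balance=608135-197589=410546
20. interest=⌊410546·148/10000⌋=6076; principal=206589-6076=200513; balance=410546-200513=210033
21. interest=⌊210033·148/10000⌋=3108; principal=206589-3108=203481; balance=210033-203481=6552
22. interest=⌊6552·148/10000⌋=96; principal=min(206589-96,6552)=6552; balance=6552-6552=0

1 54914 151675 3558747
2 52669 153920 3404827
3 50391 156198 3248629
4 48079 158510 3090119
5 45733 160856 2929263
6 43353 163236 2766027
7 40937 165652 2600375
8 38485 168104 2432271
9 35997 170592 2261679
10 33472 173117 2088562
11 30910 175679 1912883
12 28310 178279 1734604
13 25672 180917 1553687
14 22994 183595 1370092
15 20277 186312 1183780
16 17519 189070 994710
17 14721 191868 802842
18 11882 194707 608135
19 9000 197589 410546
20 6076 200513 210033
21 3108 203481 6552
22 96 6552 0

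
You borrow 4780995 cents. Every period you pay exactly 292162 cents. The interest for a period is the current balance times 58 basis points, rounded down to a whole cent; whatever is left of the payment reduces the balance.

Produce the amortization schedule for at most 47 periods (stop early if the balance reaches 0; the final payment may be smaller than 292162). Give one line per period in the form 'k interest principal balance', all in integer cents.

1. interest=⌊4780995·58/10000⌋=27729; principal=292162-27729=264433; balance=4780995-264433=4516562
2. interest=⌊4516562·58/10000⌋=26196; principal=292162-26196=265966; balance=4516562-265966=4250596
3. interest=⌊4250596·58/10000⌋=24653; principal=292162-24653=267509; balance=4250596-267509=3983087
4. interest=⌊3983087·58/10000⌋=23101; principal=292162-23101=269061; balance=3983087-269061=3714026
5. interest=⌊3714026·58/10000⌋=21541; principal=292162-21541=270621; balance=3714026-270621=3443405
6. interest=⌊3443405·58/10000⌋=19971; principal=292162-19971=272191; balance=3443405-272191=3171214
7. interest=⌊3171214·58/10000⌋=18393; principal=292162-18393=273769; balance=3171214-273769=2897445
8. interest=⌊2897445·58/10000⌋=16805; principal=292162-16805=275357; balance=2897445-275357=2622088
9. interest=⌊2622088·58/10000⌋=15208; principal=292162-15208=276954; balance=2622088-276954=2345134
10. interest=⌊2345134·58/10000⌋=13601; principal=292162-13601=278561; balance=2345134-278561=2066573
11. interest=⌊2066573·58/10000⌋=11986; principal=292162-11986=280176; balance=2066573-280176=1786397
12. interest=⌊1786397·58/10000⌋=10361; principal=292162-10361=281801; balance=1786397-281801=1504596
13. interest=⌊1504596·58/10000⌋=8726; principal=292162-8726=283436; balance=1504596-283436=1221160
14. interest=⌊1221160·58/10000⌋=7082; principal=292162-7082=285080; balance=1221160-285080=936080
15. interest=⌊936080·58/10000⌋=5429; principal=292162-5429=286733; balance=936080-286733=649347
16. interest=⌊649347·58/10000⌋=3766; principal=292162-3766=288396; balance=649347-288396=360951
17. interest=⌊360951·58/10000⌋=2093; principal=292162-2093=290069; balance=360951-290069=70882
18. interest=⌊70882·58/10000⌋=411; principal=min(292162-411,70882)=70882; balance=70882-70882=0

1 27729 264433 4516562
2 26196 265966 4250596
3 24653 267509 3983087
4 23101 269061 3714026
5 21541 270621 3443405
6 19971 272191 3171214
7 18393 273769 2897445
8 16805 275357 2622088
9 15208 276954 2345134
10 13601 278561 2066573
11 11986 280176 1786397
12 10361 281801 1504596
13 8726 283436 1221160
14 7082 285080 936080
15 5429 286733 649347
16 3766 288396 360951
17 2093 290069 70882
18 411 70882 0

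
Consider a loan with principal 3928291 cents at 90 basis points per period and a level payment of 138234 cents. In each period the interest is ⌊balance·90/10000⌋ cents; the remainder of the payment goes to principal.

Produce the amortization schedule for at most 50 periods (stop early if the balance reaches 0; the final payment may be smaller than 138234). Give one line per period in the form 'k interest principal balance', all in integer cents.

1. interest=⌊3928291·90/10000⌋=35354; principal=138234-35354=102880; balance=3928291-102880=3825411
2. interest=⌊3825411·90/10000⌋=34428; principal=138234-34428=103806; balance=3825411-103806=3721605
3. interest=⌊3721605·90/10000⌋=33494; principal=138234-33494=104740; balance=3721605-104740=3616865
4. interest=⌊3616865·90/10000⌋=32551; principal=138234-32551=105683; balance=3616865-105683=3511182
5. interest=⌊3511182·90/10000⌋=31600; principal=138234-31600=106634; balance=3511182-106634=3404548
6. interest=⌊3404548·90/10000⌋=30640; principal=138234-30640=107594; balance=3404548-107594=3296954
7. interest=⌊3296954·90/10000⌋=29672; principal=138234-29672=108562; balance=3296954-108562=3188392
8. interest=⌊3188392·90/10000⌋=28695; principal=138234-28695=109539; balance=3188392-109539=3078853
9. interest=⌊3078853·90/10000⌋=27709; principal=138234-27709=110525; balance=3078853-110525=2968328
10. interest=⌊2968328·90/10000⌋=26714; principal=138234-26714=111520; balance=2968328-111520=2856808
11. interest=⌊2856808·90/10000⌋=25711; principal=138234-25711=112523; balance=2856808-112523=2744285
12. interest=⌊2744285·90/10000⌋=24698; principal=138234-24698=113536; balance=2744285-113536=2630749
13. interest=⌊2630749·90/10000⌋=23676; principal=138234-23676=114558; balance=2630749-114558=2516191
14. interest=⌊2516191·90/10000⌋=22645; principal=138234-22645=115589; balance=2516191-115589=2400602
15. interest=⌊2400602·90/10000⌋=21605; principal=138234-21605=116629; balance=2400602-116629=2283973
16. interest=⌊2283973·90/10000⌋=20555; principal=138234-20555=117679; balance=2283973-117679=2166294
17. interest=⌊2166294·90/10000⌋=19496; principal=138234-19496=118738; balance=2166294-118738=2047556
18. interest=⌊2047556·90/10000⌋=18428; principal=138234-18428=119806; balance=2047556-119806=1927750
19. interest=⌊1927750·90/10000⌋=17349; principal=138234-17349=120885; balance=1927750-120885=1806865
20. interest=⌊1806865·90/10000⌋=16261; principal=138234-16261=121973; balance=1806865-121973=1684892
21. interest=⌊1684892·90/10000⌋=15164; principal=138234-15164=123070; balance=1684892-123070=1561822
22. interest=⌊1561822·90/10000⌋=14056; principal=138234-14056=124178; balance=1561822-124178=1437644
23. interest=⌊1437644·90/10000⌋=12938; principal=138234-12938=125296; balance=1437644-125296=1312348
24. interest=⌊1312348·90/10000⌋=11811; principal=138234-11811=126423; balance=1312348-126423=1185925
25. interest=⌊1185925·90/10000⌋=10673; principal=138234-10673=127561; balance=1185925-127561=1058364
26. interest=⌊1058364·90/10000⌋=9525; principal=138234-9525=128709; balance=1058364-128709=929655
27. interest=⌊929655·90/10000⌋=8366; principal=138234-8366=129868; balance=929655-129868=799787
28. interest=⌊799787·90/10000⌋=7198; principal=138234-7198=131036; balance=799787-131036=668751
29. interest=⌊668751·90/10000⌋=6018; principal=138234-6018=132216; balance=668751-132216=536535
30. interest=⌊536535·90/10000⌋=4828; principal=138234-4828=133406; balance=536535-133406=403129
31. interest=⌊403129·90/10000⌋=3628; principal=138234-3628=134606; balance=403129-134606=268523
32. interest=⌊268523·90/10000⌋=2416; principal=138234-2416=135818; balance=268523-135818=132705
33. interest=⌊132705·90/10000⌋=1194; principal=min(138234-1194,132705)=132705; balance=132705-132705=0

1 35354 102880 3825411
2 34428 103806 3721605
3 33494 104740 3616865
4 32551 105683 3511182
5 31600 106634 3404548
6 30640 107594 3296954
7 29672 108562 3188392
8 28695 109539 3078853
9 27709 110525 2968328
10 26714 111520 2856808
11 25711 112523 2744285
12 24698 113536 2630749
13 23676 114558 2516191
14 22645 115589 2400602
15 21605 116629 2283973
16 20555 117679 2166294
17 19496 118738 2047556
18 18428 119806 1927750
19 17349 120885 1806865
20 16261 121973 1684892
21 15164 123070 1561822
22 14056 124178 1437644
23 12938 125296 1312348
24 11811 126423 1185925
25 10673 127561 1058364
26 9525 128709 929655
27 8366 129868 799787
28 7198 131036 668751
29 6018 132216 536535
30 4828 133406 403129
31 3628 134606 268523
32 2416 135818 132705
33 1194 132705 0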